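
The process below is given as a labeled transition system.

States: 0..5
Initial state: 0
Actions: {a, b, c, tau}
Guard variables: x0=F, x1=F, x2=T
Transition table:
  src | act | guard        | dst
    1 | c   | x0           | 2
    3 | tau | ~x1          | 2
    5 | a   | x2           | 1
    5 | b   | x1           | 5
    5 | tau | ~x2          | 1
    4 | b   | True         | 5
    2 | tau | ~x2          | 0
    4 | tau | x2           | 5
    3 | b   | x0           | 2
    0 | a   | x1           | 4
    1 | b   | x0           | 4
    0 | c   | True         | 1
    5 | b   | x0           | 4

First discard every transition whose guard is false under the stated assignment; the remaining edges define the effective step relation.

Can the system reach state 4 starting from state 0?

Guard filter leaves 5 enabled edge(s).
L0 = {0}
L1 = {1}  cumulative {0,1}
Reachable = {0,1}

Answer: UNREACHABLE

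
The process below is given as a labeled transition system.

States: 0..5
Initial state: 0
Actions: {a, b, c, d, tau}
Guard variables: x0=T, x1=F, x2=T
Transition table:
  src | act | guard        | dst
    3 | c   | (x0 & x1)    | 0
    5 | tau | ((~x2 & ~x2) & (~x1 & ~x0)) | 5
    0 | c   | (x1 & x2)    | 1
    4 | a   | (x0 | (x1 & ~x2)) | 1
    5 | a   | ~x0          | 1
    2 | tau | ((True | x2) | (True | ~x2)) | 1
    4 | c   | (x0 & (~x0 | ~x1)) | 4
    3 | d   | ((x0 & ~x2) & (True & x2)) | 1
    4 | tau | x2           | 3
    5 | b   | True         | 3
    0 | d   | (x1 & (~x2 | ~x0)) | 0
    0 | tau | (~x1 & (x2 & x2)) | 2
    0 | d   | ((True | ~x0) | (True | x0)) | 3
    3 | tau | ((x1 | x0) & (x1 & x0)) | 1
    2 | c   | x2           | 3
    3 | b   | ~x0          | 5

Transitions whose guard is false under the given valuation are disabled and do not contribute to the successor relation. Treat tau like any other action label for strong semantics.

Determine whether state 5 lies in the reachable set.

8 transition(s) survive guard evaluation.
L0 = {0}
L1 = {2,3}  now seen {0,2,3}
L2 = {1}  now seen {0,1,2,3}
R = {0,1,2,3}

Answer: UNREACHABLE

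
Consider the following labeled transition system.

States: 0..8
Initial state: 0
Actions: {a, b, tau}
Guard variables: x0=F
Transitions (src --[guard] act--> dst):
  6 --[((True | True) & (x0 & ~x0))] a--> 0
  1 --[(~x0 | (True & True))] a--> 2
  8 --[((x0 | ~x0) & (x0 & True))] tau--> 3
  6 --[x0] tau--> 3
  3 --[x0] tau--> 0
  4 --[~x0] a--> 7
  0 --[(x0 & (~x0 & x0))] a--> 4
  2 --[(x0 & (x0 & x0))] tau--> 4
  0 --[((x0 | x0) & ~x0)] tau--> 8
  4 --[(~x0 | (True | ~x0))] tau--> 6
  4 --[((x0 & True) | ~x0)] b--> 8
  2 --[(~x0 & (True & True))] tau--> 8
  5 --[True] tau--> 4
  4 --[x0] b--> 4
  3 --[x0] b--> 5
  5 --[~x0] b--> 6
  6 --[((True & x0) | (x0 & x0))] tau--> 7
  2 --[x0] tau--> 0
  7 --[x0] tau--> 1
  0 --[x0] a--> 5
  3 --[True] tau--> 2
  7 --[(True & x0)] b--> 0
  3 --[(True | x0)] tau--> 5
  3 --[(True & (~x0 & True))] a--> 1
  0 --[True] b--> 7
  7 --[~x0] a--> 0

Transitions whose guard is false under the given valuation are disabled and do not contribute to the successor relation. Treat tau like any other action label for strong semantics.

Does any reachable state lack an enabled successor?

Reachable = {0,7}
  0: b→7  [1 exit(s)]
  7: a→0  [1 exit(s)]

Answer: DEADLOCK-FREE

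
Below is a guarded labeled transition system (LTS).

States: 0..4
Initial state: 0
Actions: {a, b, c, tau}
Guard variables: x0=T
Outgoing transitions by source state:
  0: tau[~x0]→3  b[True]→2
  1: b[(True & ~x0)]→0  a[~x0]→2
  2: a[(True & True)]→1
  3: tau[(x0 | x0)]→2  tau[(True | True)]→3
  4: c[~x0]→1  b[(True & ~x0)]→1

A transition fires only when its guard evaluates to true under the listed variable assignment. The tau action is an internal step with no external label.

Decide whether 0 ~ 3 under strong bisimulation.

Answer: NOT BISIMILAR

Trace:
Refine partition for ~:
  round 0: {{0,1,2,3,4}}
  round 1: {{0},{1,4},{2},{3}}
4 equivalence class(es) (converged in 2)
class of 0: {0}; class of 3: {3}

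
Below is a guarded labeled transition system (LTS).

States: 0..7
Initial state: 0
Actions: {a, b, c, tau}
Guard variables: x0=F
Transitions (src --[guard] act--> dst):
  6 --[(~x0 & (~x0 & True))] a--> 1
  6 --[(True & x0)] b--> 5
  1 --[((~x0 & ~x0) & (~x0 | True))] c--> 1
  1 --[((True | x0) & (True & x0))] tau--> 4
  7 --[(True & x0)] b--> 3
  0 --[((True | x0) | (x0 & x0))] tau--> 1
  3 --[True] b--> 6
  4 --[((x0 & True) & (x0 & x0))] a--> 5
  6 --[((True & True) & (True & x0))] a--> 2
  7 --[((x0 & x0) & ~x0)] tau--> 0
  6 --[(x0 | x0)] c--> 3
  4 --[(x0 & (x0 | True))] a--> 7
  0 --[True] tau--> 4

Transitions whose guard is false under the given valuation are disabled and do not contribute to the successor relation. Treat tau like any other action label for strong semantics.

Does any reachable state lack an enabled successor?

Answer: DEADLOCK at state 4

Trace:
Reachable = {0,1,4}
  0: tau→1  tau→4  [2 exit(s)]
  1: c→1  [1 exit(s)]
  4: ∅  [no exit]
Path to 4: tau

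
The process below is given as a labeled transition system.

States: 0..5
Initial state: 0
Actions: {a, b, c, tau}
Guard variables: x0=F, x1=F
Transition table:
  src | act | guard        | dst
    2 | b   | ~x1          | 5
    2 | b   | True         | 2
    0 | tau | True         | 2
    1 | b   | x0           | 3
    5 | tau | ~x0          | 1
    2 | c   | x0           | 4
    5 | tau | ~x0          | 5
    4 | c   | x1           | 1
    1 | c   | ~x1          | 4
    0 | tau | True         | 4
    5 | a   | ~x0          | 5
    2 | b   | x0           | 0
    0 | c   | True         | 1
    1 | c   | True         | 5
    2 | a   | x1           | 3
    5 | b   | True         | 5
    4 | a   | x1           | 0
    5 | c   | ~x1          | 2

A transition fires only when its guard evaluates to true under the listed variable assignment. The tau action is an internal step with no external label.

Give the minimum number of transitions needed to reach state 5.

Answer: 2

Analysis:
BFS to 5:
  Layer 0: {0}
  Layer 1: {1,2,4}
  Layer 2: {5}
5 enters at depth 2; path c·c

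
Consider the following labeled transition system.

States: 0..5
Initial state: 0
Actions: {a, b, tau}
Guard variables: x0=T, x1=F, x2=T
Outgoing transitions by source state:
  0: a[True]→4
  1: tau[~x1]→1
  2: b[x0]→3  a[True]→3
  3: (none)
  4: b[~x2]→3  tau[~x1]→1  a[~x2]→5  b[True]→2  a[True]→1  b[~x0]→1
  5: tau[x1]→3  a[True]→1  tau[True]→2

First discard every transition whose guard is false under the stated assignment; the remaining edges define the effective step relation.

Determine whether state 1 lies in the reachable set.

9 transition(s) survive guard evaluation.
Layer 0: {0}
Layer 1: {4}  now seen {0,4}
Layer 2: {1,2}  now seen {0,1,2,4}
Layer 3: {3}  now seen {0,1,2,3,4}
Reach set: {0,1,2,3,4}
Path to 1: a·tau

Answer: REACHABLE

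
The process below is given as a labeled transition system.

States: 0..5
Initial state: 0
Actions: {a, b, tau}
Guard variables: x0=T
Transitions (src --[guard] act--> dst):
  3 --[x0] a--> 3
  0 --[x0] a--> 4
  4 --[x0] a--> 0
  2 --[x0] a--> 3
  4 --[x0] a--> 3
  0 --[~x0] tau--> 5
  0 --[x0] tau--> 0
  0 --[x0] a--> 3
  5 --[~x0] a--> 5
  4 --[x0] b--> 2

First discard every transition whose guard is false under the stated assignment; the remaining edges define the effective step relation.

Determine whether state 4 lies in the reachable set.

Answer: REACHABLE

Analysis:
8 transition(s) survive guard evaluation.
depth 0: {0}
depth 1: {3,4}  cumulative {0,3,4}
depth 2: {2}  cumulative {0,2,3,4}
Reach set: {0,2,3,4}
Path to 4: a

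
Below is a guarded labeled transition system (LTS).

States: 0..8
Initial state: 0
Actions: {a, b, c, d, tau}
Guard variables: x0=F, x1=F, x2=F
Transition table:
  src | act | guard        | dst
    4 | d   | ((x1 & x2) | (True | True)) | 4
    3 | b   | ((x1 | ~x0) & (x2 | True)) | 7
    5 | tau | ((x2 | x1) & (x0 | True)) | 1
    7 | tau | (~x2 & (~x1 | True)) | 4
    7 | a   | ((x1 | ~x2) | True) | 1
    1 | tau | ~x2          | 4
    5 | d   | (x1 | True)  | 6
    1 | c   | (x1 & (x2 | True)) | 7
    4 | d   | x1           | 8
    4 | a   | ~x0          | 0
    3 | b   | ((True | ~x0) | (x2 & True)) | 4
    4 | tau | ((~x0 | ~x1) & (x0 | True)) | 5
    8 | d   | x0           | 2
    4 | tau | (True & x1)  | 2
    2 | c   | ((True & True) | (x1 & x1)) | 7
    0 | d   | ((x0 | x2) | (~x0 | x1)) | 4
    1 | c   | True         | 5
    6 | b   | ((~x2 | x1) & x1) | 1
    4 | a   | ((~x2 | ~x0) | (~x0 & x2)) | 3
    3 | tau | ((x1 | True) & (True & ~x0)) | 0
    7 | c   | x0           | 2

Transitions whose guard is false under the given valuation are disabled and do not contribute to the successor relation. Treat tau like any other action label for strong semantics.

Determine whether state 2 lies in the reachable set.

Answer: UNREACHABLE

Working:
Guard filter leaves 14 enabled edge(s).
depth 0: {0}
depth 1: {4}  cumulative {0,4}
depth 2: {3,5}  cumulative {0,3,4,5}
depth 3: {6,7}  cumulative {0,3,4,5,6,7}
depth 4: {1}  cumulative {0,1,3,4,5,6,7}
Reach set: {0,1,3,4,5,6,7}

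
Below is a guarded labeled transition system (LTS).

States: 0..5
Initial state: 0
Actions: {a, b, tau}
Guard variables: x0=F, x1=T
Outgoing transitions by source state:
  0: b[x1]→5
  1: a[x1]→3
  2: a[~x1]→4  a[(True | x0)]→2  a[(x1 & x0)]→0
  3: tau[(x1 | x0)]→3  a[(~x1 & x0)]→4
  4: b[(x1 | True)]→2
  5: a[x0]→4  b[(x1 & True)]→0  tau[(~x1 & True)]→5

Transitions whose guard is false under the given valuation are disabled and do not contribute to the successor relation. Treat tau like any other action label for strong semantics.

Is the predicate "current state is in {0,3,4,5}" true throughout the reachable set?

Answer: INVARIANT HOLDS

Analysis:
Inv-set: {0,3,4,5}
Reach set: {0,5}
  0: ✓
  5: ✓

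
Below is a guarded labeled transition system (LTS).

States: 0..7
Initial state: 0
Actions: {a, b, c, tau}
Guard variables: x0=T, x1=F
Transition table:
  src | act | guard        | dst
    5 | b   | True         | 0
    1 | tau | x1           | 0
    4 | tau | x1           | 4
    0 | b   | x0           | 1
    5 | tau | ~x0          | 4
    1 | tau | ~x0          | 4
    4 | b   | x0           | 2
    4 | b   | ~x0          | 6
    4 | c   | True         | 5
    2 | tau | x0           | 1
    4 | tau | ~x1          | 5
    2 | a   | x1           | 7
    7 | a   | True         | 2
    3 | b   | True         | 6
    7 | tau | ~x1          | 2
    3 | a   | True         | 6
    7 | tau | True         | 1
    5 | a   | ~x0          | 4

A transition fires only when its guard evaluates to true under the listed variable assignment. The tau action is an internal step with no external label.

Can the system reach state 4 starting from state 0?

Answer: UNREACHABLE

Working:
After dropping false guards: 11 live edges.
depth 0: {0}
depth 1: {1}  now seen {0,1}
Reach set: {0,1}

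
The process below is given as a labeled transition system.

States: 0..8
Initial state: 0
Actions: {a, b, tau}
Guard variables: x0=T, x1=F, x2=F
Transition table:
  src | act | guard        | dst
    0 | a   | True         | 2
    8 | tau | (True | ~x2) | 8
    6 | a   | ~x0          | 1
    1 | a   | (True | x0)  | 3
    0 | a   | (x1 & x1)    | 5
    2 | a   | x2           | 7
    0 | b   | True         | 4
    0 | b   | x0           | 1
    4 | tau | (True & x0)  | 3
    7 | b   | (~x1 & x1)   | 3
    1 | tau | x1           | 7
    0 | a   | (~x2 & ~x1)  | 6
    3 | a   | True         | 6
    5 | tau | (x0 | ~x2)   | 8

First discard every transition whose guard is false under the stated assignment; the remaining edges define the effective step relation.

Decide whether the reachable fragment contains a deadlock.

Reachable = {0,1,2,3,4,6}
  0: a→2  a→6  b→1  b→4  [4 exit(s)]
  1: a→3  [1 exit(s)]
  2: ∅  [no exit]
  3: a→6  [1 exit(s)]
  4: tau→3  [1 exit(s)]
  6: ∅  [no exit]
witness 2: a

Answer: DEADLOCK at state 2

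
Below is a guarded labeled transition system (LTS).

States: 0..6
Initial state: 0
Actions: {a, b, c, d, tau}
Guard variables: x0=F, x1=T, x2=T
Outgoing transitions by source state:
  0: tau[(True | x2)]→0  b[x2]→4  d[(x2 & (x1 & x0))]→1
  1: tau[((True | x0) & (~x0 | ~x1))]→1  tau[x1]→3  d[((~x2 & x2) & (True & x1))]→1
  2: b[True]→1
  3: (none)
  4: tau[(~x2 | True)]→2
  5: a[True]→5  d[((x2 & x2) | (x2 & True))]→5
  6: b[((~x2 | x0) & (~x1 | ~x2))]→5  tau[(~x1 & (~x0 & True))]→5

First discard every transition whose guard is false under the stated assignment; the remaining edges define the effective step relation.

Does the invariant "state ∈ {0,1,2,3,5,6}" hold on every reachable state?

Answer: INVARIANT VIOLATED at state 4

Working:
Inv-set: {0,1,2,3,5,6}
Reach set: {0,1,2,3,4}
  0: ok
  1: ok
  2: ok
  3: ok
  4: VIOLATES
counterexample path to 4: b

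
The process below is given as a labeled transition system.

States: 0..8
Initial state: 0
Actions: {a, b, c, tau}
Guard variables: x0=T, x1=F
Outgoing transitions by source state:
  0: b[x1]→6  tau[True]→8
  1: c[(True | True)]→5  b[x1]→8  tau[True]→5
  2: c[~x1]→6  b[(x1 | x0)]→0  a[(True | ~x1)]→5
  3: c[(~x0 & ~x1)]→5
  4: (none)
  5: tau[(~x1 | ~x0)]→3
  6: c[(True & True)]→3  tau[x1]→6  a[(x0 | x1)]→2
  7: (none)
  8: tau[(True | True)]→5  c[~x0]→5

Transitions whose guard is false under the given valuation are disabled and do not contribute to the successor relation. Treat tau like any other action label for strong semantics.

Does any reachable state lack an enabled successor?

Answer: DEADLOCK at state 3

Trace:
Reach set: {0,3,5,8}
  0: tau→8  [1 out]
  3: ∅  [deadlock]
  5: tau→3  [1 out]
  8: tau→5  [1 out]
witness 3: tau·tau·tau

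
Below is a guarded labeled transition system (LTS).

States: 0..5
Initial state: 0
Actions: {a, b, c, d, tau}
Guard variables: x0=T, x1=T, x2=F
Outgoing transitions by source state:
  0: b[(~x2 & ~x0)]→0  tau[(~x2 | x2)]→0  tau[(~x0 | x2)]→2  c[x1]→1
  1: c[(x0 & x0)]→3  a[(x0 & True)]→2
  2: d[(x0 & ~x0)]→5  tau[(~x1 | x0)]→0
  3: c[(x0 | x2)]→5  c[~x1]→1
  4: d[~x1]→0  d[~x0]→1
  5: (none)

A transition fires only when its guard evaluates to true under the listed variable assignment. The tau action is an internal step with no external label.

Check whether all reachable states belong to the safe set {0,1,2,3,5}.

Inv-set: {0,1,2,3,5}
Reachable = {0,1,2,3,5}
  0: ok
  1: ok
  2: ok
  3: ok
  5: ok

Answer: INVARIANT HOLDS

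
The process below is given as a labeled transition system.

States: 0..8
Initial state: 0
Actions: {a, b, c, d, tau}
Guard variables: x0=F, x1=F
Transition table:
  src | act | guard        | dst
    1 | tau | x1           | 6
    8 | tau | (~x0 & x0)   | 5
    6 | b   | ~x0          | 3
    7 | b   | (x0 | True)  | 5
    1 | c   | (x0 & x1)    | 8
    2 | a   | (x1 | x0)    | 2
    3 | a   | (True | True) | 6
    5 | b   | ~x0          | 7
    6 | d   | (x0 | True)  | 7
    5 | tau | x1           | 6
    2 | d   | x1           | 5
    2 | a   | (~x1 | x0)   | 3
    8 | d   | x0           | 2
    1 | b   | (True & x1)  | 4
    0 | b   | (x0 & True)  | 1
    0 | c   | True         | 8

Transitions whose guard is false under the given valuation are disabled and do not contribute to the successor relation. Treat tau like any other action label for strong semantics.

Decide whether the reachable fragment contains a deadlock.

R = {0,8}
  0: c→8  [1 exit(s)]
  8: ∅  [no exit]
trace reaching 8: c

Answer: DEADLOCK at state 8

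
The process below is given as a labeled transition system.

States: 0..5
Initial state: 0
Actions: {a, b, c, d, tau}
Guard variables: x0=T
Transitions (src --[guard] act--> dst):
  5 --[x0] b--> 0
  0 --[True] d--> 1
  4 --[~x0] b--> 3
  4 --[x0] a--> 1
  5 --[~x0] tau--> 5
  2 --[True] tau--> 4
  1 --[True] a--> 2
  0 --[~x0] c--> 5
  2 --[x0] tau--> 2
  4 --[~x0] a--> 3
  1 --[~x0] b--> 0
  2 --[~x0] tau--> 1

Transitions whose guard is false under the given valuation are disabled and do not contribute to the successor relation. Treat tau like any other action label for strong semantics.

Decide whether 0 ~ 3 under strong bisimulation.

Bisimulation quotient by refinement:
  π0 = {{0,1,2,3,4,5}}
  π1 = {{0},{1,4},{2},{3},{5}}
  π2 = {{0},{1},{2},{3},{4},{5}}
Fixed point at round 3; 6 class(es).
0∈{0}, 3∈{3}

Answer: NOT BISIMILAR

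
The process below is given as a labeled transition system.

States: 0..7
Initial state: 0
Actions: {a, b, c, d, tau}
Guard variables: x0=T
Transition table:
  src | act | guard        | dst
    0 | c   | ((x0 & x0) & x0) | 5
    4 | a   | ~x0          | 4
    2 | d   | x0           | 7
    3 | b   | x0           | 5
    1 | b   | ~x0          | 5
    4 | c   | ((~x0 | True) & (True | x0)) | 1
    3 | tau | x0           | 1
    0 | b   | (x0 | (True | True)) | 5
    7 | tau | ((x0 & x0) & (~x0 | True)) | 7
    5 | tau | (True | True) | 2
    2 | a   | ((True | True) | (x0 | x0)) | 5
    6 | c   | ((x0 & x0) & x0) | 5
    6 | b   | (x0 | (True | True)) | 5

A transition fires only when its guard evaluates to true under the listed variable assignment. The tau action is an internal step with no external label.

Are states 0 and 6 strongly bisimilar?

Answer: BISIMILAR

Analysis:
Refine partition for ~:
  P[0] = {{0,1,2,3,4,5,6,7}}
  P[1] = {{0,6},{1},{2},{3},{4},{5,7}}
  P[2] = {{0,6},{1},{2},{3},{4},{5},{7}}
stable after 3 split(s): 7 block(s)
class of 0: {0,6}; class of 6: {0,6}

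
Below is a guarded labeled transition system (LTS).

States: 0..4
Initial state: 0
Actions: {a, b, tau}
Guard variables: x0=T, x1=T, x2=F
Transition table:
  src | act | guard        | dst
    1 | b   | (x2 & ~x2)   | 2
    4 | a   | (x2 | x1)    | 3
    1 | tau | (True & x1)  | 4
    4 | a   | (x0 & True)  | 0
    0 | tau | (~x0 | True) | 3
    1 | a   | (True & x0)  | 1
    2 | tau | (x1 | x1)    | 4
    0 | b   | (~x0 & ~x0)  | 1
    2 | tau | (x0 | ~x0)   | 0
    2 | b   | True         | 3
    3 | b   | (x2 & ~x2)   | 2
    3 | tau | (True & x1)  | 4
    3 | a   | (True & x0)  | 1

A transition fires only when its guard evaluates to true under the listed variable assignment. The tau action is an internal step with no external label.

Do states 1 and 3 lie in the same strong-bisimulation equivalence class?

Refine partition for ~:
  π0 = {{0,1,2,3,4}}
  π1 = {{0},{1,3},{2},{4}}
stable after 2 split(s): 4 block(s)
class of 1: {1,3}; class of 3: {1,3}

Answer: BISIMILAR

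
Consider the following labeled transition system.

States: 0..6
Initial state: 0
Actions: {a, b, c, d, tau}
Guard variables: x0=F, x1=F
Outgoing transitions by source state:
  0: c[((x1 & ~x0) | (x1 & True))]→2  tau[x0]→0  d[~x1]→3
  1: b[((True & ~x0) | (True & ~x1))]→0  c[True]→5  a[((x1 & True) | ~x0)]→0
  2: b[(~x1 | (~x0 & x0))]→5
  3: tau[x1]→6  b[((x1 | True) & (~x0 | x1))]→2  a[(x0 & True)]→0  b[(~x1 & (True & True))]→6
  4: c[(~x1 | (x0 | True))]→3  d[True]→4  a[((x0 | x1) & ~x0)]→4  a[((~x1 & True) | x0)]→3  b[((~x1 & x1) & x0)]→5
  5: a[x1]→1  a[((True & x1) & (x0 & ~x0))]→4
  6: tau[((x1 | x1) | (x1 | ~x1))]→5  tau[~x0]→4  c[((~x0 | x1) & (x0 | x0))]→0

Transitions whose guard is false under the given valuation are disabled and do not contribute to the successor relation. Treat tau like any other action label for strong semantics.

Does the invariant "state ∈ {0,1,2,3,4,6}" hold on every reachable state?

Safe = {0,1,2,3,4,6}
R = {0,2,3,4,5,6}
  0: ✓
  2: ✓
  3: ✓
  4: ✓
  5: ✗ unsafe
  6: ✓
reach 5 via d·b·b — violates

Answer: INVARIANT VIOLATED at state 5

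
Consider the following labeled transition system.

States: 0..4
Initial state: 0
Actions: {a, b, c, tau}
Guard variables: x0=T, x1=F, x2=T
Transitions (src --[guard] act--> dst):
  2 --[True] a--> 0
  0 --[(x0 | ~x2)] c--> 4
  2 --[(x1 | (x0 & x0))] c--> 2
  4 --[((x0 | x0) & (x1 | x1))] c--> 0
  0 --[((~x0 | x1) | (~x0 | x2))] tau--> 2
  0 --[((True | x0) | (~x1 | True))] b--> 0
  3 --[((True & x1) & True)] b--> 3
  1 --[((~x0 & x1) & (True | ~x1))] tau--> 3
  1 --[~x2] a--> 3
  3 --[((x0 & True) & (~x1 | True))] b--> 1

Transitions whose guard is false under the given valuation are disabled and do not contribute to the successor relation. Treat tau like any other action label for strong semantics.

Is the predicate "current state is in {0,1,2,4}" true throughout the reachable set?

Allowed set {0,1,2,4}
R = {0,2,4}
  0: safe
  2: safe
  4: safe

Answer: INVARIANT HOLDS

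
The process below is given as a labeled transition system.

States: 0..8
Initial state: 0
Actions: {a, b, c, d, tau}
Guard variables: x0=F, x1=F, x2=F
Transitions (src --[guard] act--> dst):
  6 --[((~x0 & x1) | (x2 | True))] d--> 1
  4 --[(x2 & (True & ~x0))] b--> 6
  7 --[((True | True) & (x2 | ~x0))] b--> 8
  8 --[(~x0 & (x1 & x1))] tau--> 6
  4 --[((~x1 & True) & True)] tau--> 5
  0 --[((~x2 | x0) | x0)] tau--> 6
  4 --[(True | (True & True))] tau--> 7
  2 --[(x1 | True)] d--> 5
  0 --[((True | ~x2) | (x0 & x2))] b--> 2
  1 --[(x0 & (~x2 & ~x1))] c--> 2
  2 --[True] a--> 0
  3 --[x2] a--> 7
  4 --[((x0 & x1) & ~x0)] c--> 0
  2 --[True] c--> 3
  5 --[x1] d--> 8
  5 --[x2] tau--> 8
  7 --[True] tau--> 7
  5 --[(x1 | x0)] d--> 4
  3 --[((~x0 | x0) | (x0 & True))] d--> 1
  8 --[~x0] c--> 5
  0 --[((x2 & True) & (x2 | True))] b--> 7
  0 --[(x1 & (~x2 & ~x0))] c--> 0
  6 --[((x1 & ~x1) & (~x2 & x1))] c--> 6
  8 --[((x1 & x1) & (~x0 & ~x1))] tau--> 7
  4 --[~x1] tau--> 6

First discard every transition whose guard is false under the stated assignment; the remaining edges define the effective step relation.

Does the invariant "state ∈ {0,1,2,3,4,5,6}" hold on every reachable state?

Answer: INVARIANT HOLDS

Trace:
Safe = {0,1,2,3,4,5,6}
R = {0,1,2,3,5,6}
  0: ok
  1: ok
  2: ok
  3: ok
  5: ok
  6: ok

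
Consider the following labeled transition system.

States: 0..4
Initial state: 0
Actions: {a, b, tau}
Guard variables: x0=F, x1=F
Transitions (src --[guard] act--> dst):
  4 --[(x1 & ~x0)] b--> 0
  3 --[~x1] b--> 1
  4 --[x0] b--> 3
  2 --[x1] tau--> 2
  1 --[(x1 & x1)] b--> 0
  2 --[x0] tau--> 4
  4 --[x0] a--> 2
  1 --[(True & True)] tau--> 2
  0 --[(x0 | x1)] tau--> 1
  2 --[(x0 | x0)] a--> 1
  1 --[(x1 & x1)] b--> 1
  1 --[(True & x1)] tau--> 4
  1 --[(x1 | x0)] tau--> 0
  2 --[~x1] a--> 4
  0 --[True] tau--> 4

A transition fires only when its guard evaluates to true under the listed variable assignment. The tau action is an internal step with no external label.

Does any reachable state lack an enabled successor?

Answer: DEADLOCK at state 4

Analysis:
Reachable = {0,4}
  0: tau→4  [1 exit(s)]
  4: ∅  [STUCK]
trace reaching 4: tau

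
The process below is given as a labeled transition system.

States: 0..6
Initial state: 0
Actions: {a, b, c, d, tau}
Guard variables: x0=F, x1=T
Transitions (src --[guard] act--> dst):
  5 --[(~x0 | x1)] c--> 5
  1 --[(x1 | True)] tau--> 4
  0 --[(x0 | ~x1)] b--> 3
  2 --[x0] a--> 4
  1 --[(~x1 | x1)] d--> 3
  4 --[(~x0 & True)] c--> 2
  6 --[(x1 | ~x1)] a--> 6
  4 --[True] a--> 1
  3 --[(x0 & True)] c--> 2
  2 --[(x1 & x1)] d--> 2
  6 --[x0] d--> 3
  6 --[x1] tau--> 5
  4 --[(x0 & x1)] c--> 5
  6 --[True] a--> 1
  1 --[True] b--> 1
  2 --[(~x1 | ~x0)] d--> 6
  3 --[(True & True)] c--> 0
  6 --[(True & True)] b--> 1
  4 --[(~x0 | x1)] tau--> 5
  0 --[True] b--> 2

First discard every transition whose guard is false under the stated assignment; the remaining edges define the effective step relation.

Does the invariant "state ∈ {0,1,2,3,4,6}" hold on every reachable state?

Safe = {0,1,2,3,4,6}
Reach set: {0,1,2,3,4,5,6}
  0: safe
  1: safe
  2: safe
  3: safe
  4: safe
  5: ✗ unsafe
  6: safe
witness against invariant: b·d·tau → 5

Answer: INVARIANT VIOLATED at state 5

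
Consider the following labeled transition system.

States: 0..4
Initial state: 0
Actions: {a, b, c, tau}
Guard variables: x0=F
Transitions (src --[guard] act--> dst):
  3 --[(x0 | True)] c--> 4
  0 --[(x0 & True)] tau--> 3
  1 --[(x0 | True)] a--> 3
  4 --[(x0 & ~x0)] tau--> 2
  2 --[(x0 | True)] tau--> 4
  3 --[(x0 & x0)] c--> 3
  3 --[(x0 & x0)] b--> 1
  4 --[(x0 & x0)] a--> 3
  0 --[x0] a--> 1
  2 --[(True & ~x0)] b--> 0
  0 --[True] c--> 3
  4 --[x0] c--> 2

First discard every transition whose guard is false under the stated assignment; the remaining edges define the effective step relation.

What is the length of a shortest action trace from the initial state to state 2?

Answer: UNREACHABLE

Analysis:
Layered search for 2:
  Layer 0: {0}
  Layer 1: {3}
  Layer 2: {4}
2 never appears.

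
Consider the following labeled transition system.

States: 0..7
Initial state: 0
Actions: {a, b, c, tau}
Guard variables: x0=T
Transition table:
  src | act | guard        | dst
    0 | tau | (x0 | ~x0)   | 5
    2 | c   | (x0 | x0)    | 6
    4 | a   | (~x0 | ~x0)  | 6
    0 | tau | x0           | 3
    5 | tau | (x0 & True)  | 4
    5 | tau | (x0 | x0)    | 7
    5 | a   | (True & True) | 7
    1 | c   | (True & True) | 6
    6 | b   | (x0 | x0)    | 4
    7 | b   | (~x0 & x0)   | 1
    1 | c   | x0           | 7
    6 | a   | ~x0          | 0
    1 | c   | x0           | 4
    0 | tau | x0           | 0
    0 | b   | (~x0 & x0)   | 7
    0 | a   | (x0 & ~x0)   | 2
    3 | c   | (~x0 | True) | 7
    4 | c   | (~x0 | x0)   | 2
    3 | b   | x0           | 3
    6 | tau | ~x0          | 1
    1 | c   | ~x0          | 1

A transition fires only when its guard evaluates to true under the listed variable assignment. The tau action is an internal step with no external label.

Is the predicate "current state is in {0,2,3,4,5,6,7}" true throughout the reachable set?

Allowed set {0,2,3,4,5,6,7}
R = {0,2,3,4,5,6,7}
  0: ok
  2: ok
  3: ok
  4: ok
  5: ok
  6: ok
  7: ok

Answer: INVARIANT HOLDS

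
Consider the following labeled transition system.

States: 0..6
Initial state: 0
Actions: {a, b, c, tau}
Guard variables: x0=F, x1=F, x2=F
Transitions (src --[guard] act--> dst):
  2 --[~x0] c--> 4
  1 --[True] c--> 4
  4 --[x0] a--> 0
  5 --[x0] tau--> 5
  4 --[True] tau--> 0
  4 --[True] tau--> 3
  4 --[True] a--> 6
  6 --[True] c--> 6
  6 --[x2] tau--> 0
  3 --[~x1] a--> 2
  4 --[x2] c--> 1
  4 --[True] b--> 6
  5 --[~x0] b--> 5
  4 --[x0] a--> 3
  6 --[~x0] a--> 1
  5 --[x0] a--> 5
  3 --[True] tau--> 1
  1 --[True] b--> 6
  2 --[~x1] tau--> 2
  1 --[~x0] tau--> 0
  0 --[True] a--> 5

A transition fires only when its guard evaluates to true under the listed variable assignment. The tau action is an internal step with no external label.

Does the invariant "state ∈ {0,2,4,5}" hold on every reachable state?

Answer: INVARIANT HOLDS

Trace:
Inv-set: {0,2,4,5}
R = {0,5}
  0: safe
  5: safe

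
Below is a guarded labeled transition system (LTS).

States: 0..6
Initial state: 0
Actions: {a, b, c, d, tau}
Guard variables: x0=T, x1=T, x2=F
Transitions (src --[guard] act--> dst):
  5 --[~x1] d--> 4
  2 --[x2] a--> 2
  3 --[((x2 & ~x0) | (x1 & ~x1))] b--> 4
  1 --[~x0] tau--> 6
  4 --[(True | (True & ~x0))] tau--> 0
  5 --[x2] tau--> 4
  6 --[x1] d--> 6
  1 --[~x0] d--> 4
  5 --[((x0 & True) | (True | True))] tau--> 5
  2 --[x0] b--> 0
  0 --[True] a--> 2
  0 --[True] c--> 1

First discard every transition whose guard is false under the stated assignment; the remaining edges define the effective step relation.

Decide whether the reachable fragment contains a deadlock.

Reach set: {0,1,2}
  0: a→2  c→1  [2 out]
  1: ∅  [STUCK]
  2: b→0  [1 out]
witness 1: c

Answer: DEADLOCK at state 1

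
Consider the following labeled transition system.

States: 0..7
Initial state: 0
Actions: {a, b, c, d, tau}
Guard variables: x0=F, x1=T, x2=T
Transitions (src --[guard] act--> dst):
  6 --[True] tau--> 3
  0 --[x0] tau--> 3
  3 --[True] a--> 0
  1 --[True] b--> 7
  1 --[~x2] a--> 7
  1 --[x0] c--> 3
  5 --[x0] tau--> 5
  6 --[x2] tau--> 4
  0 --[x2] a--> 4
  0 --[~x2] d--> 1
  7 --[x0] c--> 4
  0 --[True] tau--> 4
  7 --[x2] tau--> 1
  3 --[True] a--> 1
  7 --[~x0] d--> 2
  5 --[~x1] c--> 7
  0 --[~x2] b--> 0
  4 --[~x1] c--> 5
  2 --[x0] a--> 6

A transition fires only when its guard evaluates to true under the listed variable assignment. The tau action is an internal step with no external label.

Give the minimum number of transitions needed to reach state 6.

Layered search for 6:
  depth 0: {0}
  depth 1: {4}
6 never appears.

Answer: UNREACHABLE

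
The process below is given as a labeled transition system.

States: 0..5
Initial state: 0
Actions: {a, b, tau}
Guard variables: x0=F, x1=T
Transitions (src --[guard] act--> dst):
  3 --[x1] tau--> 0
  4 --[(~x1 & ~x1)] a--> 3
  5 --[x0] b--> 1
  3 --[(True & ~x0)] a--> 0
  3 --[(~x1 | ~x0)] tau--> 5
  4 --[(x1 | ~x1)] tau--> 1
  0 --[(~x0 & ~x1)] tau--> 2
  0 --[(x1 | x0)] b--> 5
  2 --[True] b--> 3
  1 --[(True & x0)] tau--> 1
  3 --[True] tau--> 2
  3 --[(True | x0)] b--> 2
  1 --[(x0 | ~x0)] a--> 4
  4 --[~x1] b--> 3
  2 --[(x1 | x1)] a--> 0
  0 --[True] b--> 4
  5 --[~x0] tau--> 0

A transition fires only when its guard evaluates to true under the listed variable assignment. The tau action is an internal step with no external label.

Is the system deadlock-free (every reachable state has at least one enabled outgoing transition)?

Reach set: {0,1,4,5}
  0: b→4  b→5  [2 exit(s)]
  1: a→4  [1 exit(s)]
  4: tau→1  [1 exit(s)]
  5: tau→0  [1 exit(s)]

Answer: DEADLOCK-FREE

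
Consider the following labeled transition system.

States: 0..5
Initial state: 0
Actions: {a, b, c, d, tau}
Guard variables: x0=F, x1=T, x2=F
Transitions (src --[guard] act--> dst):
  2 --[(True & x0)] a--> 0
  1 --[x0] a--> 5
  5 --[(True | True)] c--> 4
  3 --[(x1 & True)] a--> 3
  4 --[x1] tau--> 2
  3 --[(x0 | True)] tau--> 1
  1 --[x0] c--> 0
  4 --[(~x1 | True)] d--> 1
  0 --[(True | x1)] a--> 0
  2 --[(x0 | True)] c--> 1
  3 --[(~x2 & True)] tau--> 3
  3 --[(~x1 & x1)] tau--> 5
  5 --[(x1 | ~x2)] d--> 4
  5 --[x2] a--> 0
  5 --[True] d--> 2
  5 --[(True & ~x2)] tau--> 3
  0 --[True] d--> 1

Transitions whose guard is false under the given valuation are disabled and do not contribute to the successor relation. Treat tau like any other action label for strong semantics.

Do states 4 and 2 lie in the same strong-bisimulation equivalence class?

Answer: NOT BISIMILAR

Trace:
Bisimulation quotient by refinement:
  π0 = {{0,1,2,3,4,5}}
  π1 = {{0},{1},{2},{3},{4},{5}}
6 equivalence class(es) (converged in 2)
[4]={4}  [2]={2}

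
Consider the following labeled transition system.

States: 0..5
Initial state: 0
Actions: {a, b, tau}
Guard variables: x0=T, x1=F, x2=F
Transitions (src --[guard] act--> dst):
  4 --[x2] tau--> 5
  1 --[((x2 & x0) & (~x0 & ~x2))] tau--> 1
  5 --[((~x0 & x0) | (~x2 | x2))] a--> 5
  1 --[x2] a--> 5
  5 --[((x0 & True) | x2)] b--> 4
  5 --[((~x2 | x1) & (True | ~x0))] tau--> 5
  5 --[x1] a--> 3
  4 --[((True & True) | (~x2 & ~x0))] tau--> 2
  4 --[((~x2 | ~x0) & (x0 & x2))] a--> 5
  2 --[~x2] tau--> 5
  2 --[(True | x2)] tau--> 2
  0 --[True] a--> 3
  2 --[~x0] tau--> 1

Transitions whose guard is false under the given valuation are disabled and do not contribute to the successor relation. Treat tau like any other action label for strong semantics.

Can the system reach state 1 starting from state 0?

Guard filter leaves 7 enabled edge(s).
L0 = {0}
L1 = {3}  total {0,3}
R = {0,3}

Answer: UNREACHABLE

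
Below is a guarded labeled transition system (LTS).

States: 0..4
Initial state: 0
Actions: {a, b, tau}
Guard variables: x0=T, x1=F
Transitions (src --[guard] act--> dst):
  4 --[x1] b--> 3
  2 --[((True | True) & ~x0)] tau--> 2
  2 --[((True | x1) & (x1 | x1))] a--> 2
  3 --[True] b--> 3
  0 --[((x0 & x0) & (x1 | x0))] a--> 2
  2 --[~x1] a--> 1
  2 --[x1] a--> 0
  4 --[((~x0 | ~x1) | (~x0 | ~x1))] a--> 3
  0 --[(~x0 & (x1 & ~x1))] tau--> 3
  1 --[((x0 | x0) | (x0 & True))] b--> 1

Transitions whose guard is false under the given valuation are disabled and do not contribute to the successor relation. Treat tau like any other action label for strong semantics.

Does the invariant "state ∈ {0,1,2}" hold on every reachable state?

Answer: INVARIANT HOLDS

Working:
Allowed set {0,1,2}
R = {0,1,2}
  0: ✓
  1: ✓
  2: ✓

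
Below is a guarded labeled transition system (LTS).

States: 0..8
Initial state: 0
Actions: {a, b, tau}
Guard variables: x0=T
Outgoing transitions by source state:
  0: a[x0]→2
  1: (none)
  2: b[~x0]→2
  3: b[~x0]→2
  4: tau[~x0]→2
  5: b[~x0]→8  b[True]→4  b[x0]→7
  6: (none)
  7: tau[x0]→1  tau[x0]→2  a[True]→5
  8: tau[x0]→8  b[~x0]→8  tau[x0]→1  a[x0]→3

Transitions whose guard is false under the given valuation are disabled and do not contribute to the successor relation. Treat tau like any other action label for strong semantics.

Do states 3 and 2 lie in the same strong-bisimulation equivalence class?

Compute ~ classes (split until stable):
  π0 = {{0,1,2,3,4,5,6,7,8}}
  π1 = {{0},{1,2,3,4,6},{5},{7,8}}
  π2 = {{0},{1,2,3,4,6},{5},{7},{8}}
5 equivalence class(es) (converged in 3)
[3]={1,2,3,4,6}  [2]={1,2,3,4,6}

Answer: BISIMILAR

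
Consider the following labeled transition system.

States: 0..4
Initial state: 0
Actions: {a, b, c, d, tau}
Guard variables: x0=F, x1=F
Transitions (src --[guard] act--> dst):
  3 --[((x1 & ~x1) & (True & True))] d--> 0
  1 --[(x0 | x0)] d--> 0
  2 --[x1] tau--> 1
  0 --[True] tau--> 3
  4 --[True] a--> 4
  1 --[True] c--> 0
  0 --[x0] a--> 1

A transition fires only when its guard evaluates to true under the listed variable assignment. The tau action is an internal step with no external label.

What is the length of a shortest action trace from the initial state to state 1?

Breadth-first toward 1:
  depth 0: {0}
  depth 1: {3}
1 never appears.

Answer: UNREACHABLE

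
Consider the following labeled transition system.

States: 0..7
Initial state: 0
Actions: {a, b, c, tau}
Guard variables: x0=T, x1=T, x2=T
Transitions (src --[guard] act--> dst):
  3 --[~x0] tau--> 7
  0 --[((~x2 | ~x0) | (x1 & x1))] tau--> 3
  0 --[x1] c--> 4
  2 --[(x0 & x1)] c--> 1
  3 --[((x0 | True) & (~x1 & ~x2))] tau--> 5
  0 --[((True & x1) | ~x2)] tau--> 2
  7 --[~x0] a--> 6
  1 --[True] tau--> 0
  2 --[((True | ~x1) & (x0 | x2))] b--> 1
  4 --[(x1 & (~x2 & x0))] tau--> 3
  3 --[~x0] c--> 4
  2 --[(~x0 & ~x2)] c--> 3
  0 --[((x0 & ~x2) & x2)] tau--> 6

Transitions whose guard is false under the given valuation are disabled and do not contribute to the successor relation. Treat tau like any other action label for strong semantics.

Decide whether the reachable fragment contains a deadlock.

Reachable = {0,1,2,3,4}
  0: c→4  tau→2  tau→3  [3 exit(s)]
  1: tau→0  [1 exit(s)]
  2: b→1  c→1  [2 exit(s)]
  3: ∅  [deadlock]
  4: ∅  [deadlock]
Path to 3: tau

Answer: DEADLOCK at state 3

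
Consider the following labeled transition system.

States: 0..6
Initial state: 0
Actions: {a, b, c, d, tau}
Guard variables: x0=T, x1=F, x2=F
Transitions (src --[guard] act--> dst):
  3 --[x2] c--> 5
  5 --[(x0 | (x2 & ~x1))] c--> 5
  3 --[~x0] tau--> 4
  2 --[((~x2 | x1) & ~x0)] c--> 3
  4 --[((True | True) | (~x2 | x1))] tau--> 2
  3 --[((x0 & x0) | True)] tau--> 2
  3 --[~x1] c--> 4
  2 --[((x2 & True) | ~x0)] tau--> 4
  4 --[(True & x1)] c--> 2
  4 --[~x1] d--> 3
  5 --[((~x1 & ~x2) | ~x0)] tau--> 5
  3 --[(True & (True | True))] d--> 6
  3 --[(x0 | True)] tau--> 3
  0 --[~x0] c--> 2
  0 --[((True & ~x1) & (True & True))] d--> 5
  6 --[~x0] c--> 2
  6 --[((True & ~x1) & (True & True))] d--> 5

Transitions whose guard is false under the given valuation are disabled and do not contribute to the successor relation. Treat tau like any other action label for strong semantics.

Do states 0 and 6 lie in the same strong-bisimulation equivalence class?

Refine partition for ~:
  round 0: {{0,1,2,3,4,5,6}}
  round 1: {{0,6},{1,2},{3},{4},{5}}
5 equivalence class(es) (converged in 2)
class of 0: {0,6}; class of 6: {0,6}

Answer: BISIMILAR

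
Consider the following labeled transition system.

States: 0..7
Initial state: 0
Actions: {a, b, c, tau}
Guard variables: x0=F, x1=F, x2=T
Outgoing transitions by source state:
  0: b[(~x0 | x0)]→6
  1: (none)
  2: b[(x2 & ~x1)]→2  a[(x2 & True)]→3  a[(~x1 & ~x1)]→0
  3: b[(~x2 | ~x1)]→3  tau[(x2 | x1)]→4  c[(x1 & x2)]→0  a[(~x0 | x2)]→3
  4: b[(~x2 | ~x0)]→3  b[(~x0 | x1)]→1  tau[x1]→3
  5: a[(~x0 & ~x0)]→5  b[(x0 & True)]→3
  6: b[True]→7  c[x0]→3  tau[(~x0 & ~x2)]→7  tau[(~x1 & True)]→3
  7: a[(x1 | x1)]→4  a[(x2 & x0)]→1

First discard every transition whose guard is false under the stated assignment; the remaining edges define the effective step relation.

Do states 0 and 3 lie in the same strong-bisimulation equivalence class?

Refine partition for ~:
  π0 = {{0,1,2,3,4,5,6,7}}
  π1 = {{0,4},{1,7},{2},{3},{5},{6}}
  π2 = {{0},{1,7},{2},{3},{4},{5},{6}}
7 equivalence class(es) (converged in 3)
class of 0: {0}; class of 3: {3}

Answer: NOT BISIMILAR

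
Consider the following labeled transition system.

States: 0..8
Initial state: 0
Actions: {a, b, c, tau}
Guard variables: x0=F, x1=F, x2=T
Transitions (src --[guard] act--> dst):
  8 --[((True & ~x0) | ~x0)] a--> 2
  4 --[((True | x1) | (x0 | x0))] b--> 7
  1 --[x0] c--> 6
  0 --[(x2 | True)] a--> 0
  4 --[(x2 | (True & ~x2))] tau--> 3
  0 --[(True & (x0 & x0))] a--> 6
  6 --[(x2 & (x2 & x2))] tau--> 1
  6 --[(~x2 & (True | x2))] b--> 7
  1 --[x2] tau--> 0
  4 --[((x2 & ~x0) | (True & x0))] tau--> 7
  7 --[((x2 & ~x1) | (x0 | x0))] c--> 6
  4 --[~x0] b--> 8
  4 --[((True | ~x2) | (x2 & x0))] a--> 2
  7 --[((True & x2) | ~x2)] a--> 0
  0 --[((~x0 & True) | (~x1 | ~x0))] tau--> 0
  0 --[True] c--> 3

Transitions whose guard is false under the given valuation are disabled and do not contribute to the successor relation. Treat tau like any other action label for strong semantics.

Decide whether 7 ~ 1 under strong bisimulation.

Answer: NOT BISIMILAR

Analysis:
Refine partition for ~:
  π0 = {{0,1,2,3,4,5,6,7,8}}
  π1 = {{0},{1,6},{2,3,5},{4},{7},{8}}
  π2 = {{0},{1},{2,3,5},{4},{6},{7},{8}}
Fixed point at round 3; 7 class(es).
[7]={7}  [1]={1}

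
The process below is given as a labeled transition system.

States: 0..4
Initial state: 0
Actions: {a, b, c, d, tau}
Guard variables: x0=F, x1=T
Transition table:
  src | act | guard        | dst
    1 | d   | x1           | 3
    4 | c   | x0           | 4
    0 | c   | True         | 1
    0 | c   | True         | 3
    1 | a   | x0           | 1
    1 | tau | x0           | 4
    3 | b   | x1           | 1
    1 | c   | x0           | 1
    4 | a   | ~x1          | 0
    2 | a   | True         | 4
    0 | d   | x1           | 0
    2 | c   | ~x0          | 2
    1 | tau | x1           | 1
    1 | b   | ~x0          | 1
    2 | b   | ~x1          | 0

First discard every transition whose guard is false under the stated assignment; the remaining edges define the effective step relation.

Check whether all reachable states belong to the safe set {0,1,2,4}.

Answer: INVARIANT VIOLATED at state 3

Trace:
Inv-set: {0,1,2,4}
Reach set: {0,1,3}
  0: safe
  1: safe
  3: VIOLATES
witness against invariant: c → 3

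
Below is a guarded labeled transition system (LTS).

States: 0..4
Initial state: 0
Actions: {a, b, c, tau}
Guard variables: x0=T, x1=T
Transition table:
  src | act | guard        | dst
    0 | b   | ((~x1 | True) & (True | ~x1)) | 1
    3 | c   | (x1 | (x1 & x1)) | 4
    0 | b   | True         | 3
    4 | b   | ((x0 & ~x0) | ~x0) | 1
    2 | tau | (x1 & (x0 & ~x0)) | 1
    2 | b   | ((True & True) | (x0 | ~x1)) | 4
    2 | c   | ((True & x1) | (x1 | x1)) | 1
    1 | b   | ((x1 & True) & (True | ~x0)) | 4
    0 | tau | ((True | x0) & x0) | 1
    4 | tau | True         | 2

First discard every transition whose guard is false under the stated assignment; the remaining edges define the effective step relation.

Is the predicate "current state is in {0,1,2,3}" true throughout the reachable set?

Inv-set: {0,1,2,3}
Reachable = {0,1,2,3,4}
  0: safe
  1: safe
  2: safe
  3: safe
  4: VIOLATES
counterexample path to 4: b·b

Answer: INVARIANT VIOLATED at state 4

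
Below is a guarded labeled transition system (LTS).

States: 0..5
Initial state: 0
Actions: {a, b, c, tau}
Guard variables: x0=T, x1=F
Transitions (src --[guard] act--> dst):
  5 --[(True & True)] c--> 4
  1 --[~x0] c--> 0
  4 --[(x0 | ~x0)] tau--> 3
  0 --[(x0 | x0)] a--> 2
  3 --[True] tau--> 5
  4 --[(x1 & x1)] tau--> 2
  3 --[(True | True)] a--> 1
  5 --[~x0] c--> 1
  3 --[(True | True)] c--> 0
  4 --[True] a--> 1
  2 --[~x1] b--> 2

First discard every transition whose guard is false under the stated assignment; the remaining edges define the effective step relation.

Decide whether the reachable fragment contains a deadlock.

Answer: DEADLOCK-FREE

Analysis:
R = {0,2}
  0: a→2  [1 out]
  2: b→2  [1 out]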